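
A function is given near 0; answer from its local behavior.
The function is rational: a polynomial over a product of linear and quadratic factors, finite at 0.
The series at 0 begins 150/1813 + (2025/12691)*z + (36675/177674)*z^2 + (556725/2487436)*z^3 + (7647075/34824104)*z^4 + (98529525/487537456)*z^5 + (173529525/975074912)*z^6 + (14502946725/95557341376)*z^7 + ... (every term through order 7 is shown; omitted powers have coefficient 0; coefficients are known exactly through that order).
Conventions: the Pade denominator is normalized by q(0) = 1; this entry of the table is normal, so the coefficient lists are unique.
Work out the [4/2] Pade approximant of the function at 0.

Taylor coefficients needed (read off): a_0 = 150/1813, a_1 = 2025/12691, a_2 = 36675/177674, a_3 = 556725/2487436, a_4 = 7647075/34824104, a_5 = 98529525/487537456, a_6 = 173529525/975074912.
Write the denominator as Q(z) = 1 + q1*z + q2*z^2. Requiring Q*f - P = O(z^7) with deg P <= 4 kills the coefficients of z^5..z^6 in Q*f:
  z^5: a_5 + q1*a_4 + q2*a_3 = 0, i.e. 98529525/487537456 + (7647075/34824104)*q1 + (556725/2487436)*q2 = 0.
  z^6: a_6 + q1*a_5 + q2*a_4 = 0, i.e. 173529525/975074912 + (98529525/487537456)*q1 + (7647075/34824104)*q2 = 0.
Solving this linear system: q1 = -274507/180390, q2 = 124182/210455.
The numerator is Q*f truncated at degree 4: P0 = a_0 = 150/1813; P1 = a_1 + q1*a_0 = 52420/1557367; P2 = a_2 + q1*a_1 + q2*a_0 = 19350/1557367; P3 = a_3 + q1*a_2 + q2*a_1 = 6000/1557367; P4 = a_4 + q1*a_3 + q2*a_2 = 1250/1557367.

The Pade approximant has numerator coefficients [150/1813, 52420/1557367, 19350/1557367, 6000/1557367, 1250/1557367]; denominator coefficients [1, -274507/180390, 124182/210455].


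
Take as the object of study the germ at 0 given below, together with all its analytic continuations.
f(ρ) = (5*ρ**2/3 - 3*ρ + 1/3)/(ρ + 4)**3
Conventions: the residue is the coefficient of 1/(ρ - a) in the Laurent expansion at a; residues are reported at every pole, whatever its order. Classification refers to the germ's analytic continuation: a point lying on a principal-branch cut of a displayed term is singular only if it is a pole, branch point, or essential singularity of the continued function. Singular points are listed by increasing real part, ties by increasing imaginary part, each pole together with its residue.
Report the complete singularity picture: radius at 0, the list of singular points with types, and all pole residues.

Denominator factor (ρ + 4)^3: pole of order 3 at -4, modulus 4.
The radius of convergence is the smallest modulus among the singular points: 4.
At the order-3 pole -4 set g(ρ) = (ρ - (-4))^3*f(ρ) = 5*ρ**2/3 - 3*ρ + 1/3.
Order-3 pole: residue = g''(a)/2; g''(-4) = 10/3, so the residue is 5/3.

Radius of convergence at 0: 4.
At -4: a pole of order 3; residue 5/3.


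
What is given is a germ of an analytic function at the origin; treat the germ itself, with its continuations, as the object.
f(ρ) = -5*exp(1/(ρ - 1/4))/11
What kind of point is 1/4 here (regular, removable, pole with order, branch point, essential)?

The exponent 1/(ρ - (1/4)) has a pole at 1/4, so exp(1/(ρ - (1/4))) takes every nonzero value near it: an essential singularity (not a pole of any order).

The point is an essential singularity.


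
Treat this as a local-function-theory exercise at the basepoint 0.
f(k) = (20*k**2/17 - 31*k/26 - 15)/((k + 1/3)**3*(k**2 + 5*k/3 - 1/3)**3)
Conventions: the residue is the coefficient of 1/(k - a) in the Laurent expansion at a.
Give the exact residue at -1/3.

The residue is 1624692411/3714347.

At the order-3 pole -1/3 set g(k) = (k - (-1/3))^3*f(k) = (20*k**2/17 - 31*k/26 - 15)/(k**2 + 5*k/3 - 1/3)**3.
Order-3 pole: residue = g''(a)/2; g''(-1/3) = 3249384822/3714347, so the residue is 1624692411/3714347.


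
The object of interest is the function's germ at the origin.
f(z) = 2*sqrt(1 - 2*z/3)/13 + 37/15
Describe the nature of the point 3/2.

The term (2/13)*sqrt(1 - z/(3/2)) has argument 1 - 3/2/(3/2) = 0 at 3/2: a square-root (algebraic, two-sheeted) branch point; the remaining terms are analytic or single-valued there.

The point is an algebraic (square-root) branch point.


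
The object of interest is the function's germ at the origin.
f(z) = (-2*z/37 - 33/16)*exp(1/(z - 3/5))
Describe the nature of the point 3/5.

The exponent 1/(z - (3/5)) has a pole at 3/5, so exp(1/(z - (3/5))) takes every nonzero value near it: an essential singularity (not a pole of any order).

The point is an essential singularity.


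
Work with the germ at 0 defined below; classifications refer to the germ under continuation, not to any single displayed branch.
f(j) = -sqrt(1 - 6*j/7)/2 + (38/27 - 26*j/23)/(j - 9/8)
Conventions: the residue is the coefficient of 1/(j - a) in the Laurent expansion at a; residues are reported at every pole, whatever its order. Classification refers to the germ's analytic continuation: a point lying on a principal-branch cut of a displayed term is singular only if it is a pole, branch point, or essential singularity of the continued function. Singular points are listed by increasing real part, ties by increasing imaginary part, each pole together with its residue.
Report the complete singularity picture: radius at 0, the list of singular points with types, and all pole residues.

Radius of convergence at 0: 9/8.
At 9/8: a pole of order 1; residue 337/2484.
At 7/6: an algebraic (square-root) branch point.

Denominator factor (j - 9/8): pole of order 1 at 9/8, modulus 9/8.
Branch term (-1/2)*sqrt(1 - j/(7/6)): its argument vanishes at j = 7/6, a square-root branch point, modulus 7/6.
The radius of convergence is the smallest modulus among the singular points: 9/8.
The branch term is analytic at 9/8 and contributes nothing to the residue; only the rational part matters.
At the order-1 pole 9/8 set g(j) = (j - (9/8))*(rational part) = 38/27 - 26*j/23.
Simple pole: residue = g(a) at a = 9/8, which is 337/2484.
List the singular points by increasing real part (a conjugate pair: the negative imaginary part first).


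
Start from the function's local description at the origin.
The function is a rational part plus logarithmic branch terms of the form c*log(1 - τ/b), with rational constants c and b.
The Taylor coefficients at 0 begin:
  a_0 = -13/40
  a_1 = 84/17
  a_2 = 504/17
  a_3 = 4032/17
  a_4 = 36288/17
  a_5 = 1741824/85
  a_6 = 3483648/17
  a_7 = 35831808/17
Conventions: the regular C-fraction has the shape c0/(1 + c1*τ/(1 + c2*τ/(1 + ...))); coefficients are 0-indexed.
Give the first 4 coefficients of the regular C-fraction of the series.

The regular C-fraction coefficients are [-13/40, 3360/221, -4686/221, -442/781].

Taylor coefficients (read off): a_0 = -13/40, a_1 = 84/17, a_2 = 504/17, a_3 = 4032/17.
c0 = a_0 = -13/40. Peel one level at a time: if S = 1 + c*τ/S' with S'(0) = 1, then c is the τ-coefficient of S and S' = c*τ/(S - 1).
S_1 = c0/f = 1 + (3360/221)*τ + (15744960/48841)*τ^2 + ...; c1 = 3360/221.
S_2 = c1*τ/(S_1 - 1) = 1 + (-4686/221)*τ + (-12)*τ^2 + ...; c2 = -4686/221.
S_3 = c2*τ/(S_2 - 1) = 1 + (-442/781)*τ + ...; c3 = -442/781.


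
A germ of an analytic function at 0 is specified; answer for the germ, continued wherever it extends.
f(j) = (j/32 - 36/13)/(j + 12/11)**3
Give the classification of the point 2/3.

The point is a regular point.

Denominator factors: j + 12/11 = 58/33 at j = 2/3 — none vanishes.
So the germ continues analytically to 2/3.


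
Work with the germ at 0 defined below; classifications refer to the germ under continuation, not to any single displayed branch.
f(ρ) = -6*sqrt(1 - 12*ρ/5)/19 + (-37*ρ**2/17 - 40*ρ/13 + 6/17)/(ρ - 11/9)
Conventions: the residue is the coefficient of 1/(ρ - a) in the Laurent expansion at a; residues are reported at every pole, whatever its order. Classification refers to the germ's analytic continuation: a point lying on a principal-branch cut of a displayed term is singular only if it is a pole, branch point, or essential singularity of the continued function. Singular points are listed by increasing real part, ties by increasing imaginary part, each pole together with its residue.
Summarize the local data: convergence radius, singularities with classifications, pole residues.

Denominator factor (ρ - 11/9): pole of order 1 at 11/9, modulus 11/9.
Branch term (-6/19)*sqrt(1 - ρ/(5/12)): its argument vanishes at ρ = 5/12, a square-root branch point, modulus 5/12.
The radius of convergence is the smallest modulus among the singular points: 5/12.
The branch term is analytic at 11/9 and contributes nothing to the residue; only the rational part matters.
At the order-1 pole 11/9 set g(ρ) = (ρ - (11/9))*(rational part) = -37*ρ**2/17 - 40*ρ/13 + 6/17.
Simple pole: residue = g(a) at a = 11/9, which is -119203/17901.
List the singular points by increasing real part (a conjugate pair: the negative imaginary part first).

Radius of convergence at 0: 5/12.
At 5/12: an algebraic (square-root) branch point.
At 11/9: a pole of order 1; residue -119203/17901.


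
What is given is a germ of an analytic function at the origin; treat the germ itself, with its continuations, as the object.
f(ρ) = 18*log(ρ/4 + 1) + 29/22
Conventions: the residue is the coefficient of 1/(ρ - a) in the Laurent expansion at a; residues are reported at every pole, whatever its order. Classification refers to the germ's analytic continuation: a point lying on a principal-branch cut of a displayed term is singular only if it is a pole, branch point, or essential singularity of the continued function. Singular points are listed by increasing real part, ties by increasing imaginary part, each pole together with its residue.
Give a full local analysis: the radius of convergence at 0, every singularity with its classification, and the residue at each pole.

Radius of convergence at 0: 4.
At -4: a logarithmic branch point.

Branch term (18)*log(1 - ρ/(-4)): its argument vanishes at ρ = -4, a logarithmic branch point, modulus 4.
The radius of convergence is the smallest modulus among the singular points: 4.


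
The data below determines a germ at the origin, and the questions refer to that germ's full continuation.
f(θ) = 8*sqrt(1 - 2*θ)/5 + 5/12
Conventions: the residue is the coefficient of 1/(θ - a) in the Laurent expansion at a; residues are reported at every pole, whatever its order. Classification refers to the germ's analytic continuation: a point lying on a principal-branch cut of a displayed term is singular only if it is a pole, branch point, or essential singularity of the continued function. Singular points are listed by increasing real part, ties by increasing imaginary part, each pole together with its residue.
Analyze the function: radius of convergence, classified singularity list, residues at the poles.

Branch term (8/5)*sqrt(1 - θ/(1/2)): its argument vanishes at θ = 1/2, a square-root branch point, modulus 1/2.
The radius of convergence is the smallest modulus among the singular points: 1/2.

Radius of convergence at 0: 1/2.
At 1/2: an algebraic (square-root) branch point.


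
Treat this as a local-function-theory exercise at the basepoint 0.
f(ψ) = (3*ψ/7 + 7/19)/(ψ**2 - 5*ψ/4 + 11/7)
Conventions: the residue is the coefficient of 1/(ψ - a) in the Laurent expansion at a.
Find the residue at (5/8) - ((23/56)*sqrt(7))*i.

The factor ψ**2 - 5*ψ/4 + 11/7 splits as (ψ - a)(ψ - a') with a = (5/8) - ((23/56)*sqrt(7))*i, a' = (5/8) + ((23/56)*sqrt(7))*i. At the order-1 pole a set g(ψ) = (ψ - a)*f(ψ) = [3*ψ/7 + 7/19] / (ψ - a').
Simple pole: residue = g(a) at a = (5/8) - ((23/56)*sqrt(7))*i, which is (3/14) + ((677/6118)*sqrt(7))*i.

The residue is (3/14) + ((677/6118)*sqrt(7))*i.


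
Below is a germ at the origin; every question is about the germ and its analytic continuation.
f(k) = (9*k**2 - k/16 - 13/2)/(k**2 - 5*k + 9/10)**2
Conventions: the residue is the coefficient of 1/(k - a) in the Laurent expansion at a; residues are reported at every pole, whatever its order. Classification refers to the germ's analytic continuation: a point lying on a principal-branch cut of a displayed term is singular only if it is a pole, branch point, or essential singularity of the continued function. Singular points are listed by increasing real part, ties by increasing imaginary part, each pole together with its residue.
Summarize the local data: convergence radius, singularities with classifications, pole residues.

Radius of convergence at 0: 5/2 - (1/10)*sqrt(535).
At 5/2 - (1/10)*sqrt(535): a pole of order 2; residue (231/183184)*sqrt(535).
At 5/2 + (1/10)*sqrt(535): a pole of order 2; residue -(231/183184)*sqrt(535).

Denominator factor (k**2 - 5*k + 9/10)^2: discriminant 107/5, real irrational roots 5/2 + (1/10)*sqrt(535) and 5/2 - (1/10)*sqrt(535); poles of order 2, moduli 5/2 + (1/10)*sqrt(535) and 5/2 - (1/10)*sqrt(535).
The radius of convergence is the smallest modulus among the singular points: 5/2 - (1/10)*sqrt(535).
The factor k**2 - 5*k + 9/10 splits as (k - a)(k - a') with a = 5/2 - (1/10)*sqrt(535), a' = 5/2 + (1/10)*sqrt(535). At the order-2 pole a set g(k) = (k - a)^2*f(k) = [9*k**2 - k/16 - 13/2] / (k - a')^2.
Order-2 pole: residue = g'(a); g'(5/2 - (1/10)*sqrt(535)) = (231/183184)*sqrt(535), so the residue is (231/183184)*sqrt(535).
The factor k**2 - 5*k + 9/10 splits as (k - a)(k - a') with a = 5/2 + (1/10)*sqrt(535), a' = 5/2 - (1/10)*sqrt(535). At the order-2 pole a set g(k) = (k - a)^2*f(k) = [9*k**2 - k/16 - 13/2] / (k - a')^2.
Order-2 pole: residue = g'(a); g'(5/2 + (1/10)*sqrt(535)) = -(231/183184)*sqrt(535), so the residue is -(231/183184)*sqrt(535).
List the singular points by increasing real part (a conjugate pair: the negative imaginary part first).


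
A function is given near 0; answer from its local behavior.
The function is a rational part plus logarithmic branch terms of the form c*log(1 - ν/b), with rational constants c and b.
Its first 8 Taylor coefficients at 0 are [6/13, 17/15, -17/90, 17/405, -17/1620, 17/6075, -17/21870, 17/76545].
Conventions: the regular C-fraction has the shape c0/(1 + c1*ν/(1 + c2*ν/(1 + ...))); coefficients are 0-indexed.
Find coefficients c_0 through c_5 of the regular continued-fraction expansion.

Taylor coefficients (read off): a_0 = 6/13, a_1 = 17/15, a_2 = -17/90, a_3 = 17/405, a_4 = -17/1620, a_5 = 17/6075.
c0 = a_0 = 6/13. Peel one level at a time: if S = 1 + c*ν/S' with S'(0) = 1, then c is the ν-coefficient of S and S' = c*ν/(S - 1).
S_1 = c0/f = 1 + (-221/90)*ν + (13039/2025)*ν^2 + ...; c1 = -221/90.
S_2 = c1*ν/(S_1 - 1) = 1 + (118/45)*ν + (-1/108)*ν^2 + ...; c2 = 118/45.
S_3 = c2*ν/(S_2 - 1) = 1 + (5/1416)*ν + (-385/668352)*ν^2 + ...; c3 = 5/1416.
S_4 = c3*ν/(S_3 - 1) = 1 + (77/472)*ν + (-1/135)*ν^2 + ...; c4 = 77/472.
S_5 = c4*ν/(S_4 - 1) = 1 + (472/10395)*ν + ...; c5 = 472/10395.

The regular C-fraction coefficients are [6/13, -221/90, 118/45, 5/1416, 77/472, 472/10395].


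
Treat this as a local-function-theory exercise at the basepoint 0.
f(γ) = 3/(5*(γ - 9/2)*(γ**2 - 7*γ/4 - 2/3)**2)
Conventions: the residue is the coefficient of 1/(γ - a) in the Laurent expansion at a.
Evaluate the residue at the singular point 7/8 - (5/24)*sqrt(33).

The factor γ**2 - 7*γ/4 - 2/3 splits as (γ - a)(γ - a') with a = 7/8 - (5/24)*sqrt(33), a' = 7/8 + (5/24)*sqrt(33). At the order-2 pole a set g(γ) = (γ - a)^2*f(γ) = [3/(5*(γ - 9/2))] / (γ - a')^2.
Order-2 pole: residue = g'(a); g'(7/8 - (5/24)*sqrt(33)) = -864/394805 - (21272544/5971425625)*sqrt(33), so the residue is -864/394805 - (21272544/5971425625)*sqrt(33).

The residue is -864/394805 - (21272544/5971425625)*sqrt(33).


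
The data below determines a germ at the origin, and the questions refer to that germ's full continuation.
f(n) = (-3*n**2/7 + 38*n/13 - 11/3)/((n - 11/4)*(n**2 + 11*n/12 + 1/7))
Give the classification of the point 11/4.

The denominator factor n - 11/4 vanishes at 11/4 and appears to the power 1; the numerator there equals 4939/4368, nonzero, and no other factor vanishes.
Hence a pole whose order is the multiplicity, 1.

The point is a pole of order 1.


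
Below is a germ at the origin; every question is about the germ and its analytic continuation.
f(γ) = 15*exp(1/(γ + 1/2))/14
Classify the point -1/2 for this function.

The point is an essential singularity.

The exponent 1/(γ - (-1/2)) has a pole at -1/2, so exp(1/(γ - (-1/2))) takes every nonzero value near it: an essential singularity (not a pole of any order).


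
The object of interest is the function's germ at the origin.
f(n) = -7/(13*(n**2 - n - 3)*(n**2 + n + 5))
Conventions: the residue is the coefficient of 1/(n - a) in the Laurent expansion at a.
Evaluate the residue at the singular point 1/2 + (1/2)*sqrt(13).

The residue is 7/884 - (63/11492)*sqrt(13).


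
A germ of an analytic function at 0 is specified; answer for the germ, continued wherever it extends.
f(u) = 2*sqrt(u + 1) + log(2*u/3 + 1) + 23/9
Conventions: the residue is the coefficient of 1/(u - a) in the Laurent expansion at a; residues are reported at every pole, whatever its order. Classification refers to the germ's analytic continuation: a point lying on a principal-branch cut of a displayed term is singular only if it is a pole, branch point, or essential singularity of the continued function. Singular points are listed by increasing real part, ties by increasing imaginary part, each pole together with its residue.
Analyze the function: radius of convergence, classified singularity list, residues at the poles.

Radius of convergence at 0: 1.
At -3/2: a logarithmic branch point.
At -1: an algebraic (square-root) branch point.

Branch term (1)*log(1 - u/(-3/2)): its argument vanishes at u = -3/2, a logarithmic branch point, modulus 3/2.
Branch term (2)*sqrt(1 - u/(-1)): its argument vanishes at u = -1, a square-root branch point, modulus 1.
The radius of convergence is the smallest modulus among the singular points: 1.
List the singular points by increasing real part (a conjugate pair: the negative imaginary part first).


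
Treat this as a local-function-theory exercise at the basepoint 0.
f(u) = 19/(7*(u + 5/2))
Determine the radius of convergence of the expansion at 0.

Denominator factor (u + 5/2): pole of order 1 at -5/2, modulus 5/2.
The radius of convergence is the smallest modulus among the singular points: 5/2.

The radius of convergence is 5/2.


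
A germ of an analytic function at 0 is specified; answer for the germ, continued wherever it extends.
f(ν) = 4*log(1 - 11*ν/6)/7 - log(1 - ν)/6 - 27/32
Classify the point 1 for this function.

The point is a logarithmic branch point.

The term (-1/6)*log(1 - ν/(1)) has argument 1 - 1/(1) = 0 at 1: a logarithmic (infinitely-sheeted) branch point; the remaining terms are analytic or single-valued there.


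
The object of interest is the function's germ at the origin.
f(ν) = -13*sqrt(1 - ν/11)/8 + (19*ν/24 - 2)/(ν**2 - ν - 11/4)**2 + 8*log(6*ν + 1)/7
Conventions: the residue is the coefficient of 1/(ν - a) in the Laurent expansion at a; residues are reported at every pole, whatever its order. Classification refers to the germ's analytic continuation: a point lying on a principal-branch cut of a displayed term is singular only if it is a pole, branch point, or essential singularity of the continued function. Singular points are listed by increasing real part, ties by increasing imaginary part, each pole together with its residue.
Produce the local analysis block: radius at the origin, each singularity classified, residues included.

Denominator factor (ν**2 - ν - 11/4)^2: discriminant 12, real irrational roots 1/2 + sqrt(3) and 1/2 - sqrt(3); poles of order 2, moduli 1/2 + sqrt(3) and -1/2 + sqrt(3).
Branch term (-13/8)*sqrt(1 - ν/(11)): its argument vanishes at ν = 11, a square-root branch point, modulus 11.
Branch term (8/7)*log(1 - ν/(-1/6)): its argument vanishes at ν = -1/6, a logarithmic branch point, modulus 1/6.
The radius of convergence is the smallest modulus among the singular points: 1/6.
The branch terms are analytic at 1/2 - sqrt(3) and contribute nothing to the residue; only the rational part matters.
The factor ν**2 - ν - 11/4 splits as (ν - a)(ν - a') with a = 1/2 - sqrt(3), a' = 1/2 + sqrt(3). At the order-2 pole a set g(ν) = (ν - a)^2*(rational part) = [19*ν/24 - 2] / (ν - a')^2.
Order-2 pole: residue = g'(a); g'(1/2 - sqrt(3)) = -(77/1728)*sqrt(3), so the residue is -(77/1728)*sqrt(3).
The branch terms are analytic at 1/2 + sqrt(3) and contribute nothing to the residue; only the rational part matters.
The factor ν**2 - ν - 11/4 splits as (ν - a)(ν - a') with a = 1/2 + sqrt(3), a' = 1/2 - sqrt(3). At the order-2 pole a set g(ν) = (ν - a)^2*(rational part) = [19*ν/24 - 2] / (ν - a')^2.
Order-2 pole: residue = g'(a); g'(1/2 + sqrt(3)) = (77/1728)*sqrt(3), so the residue is (77/1728)*sqrt(3).
List the singular points by increasing real part (a conjugate pair: the negative imaginary part first).

Radius of convergence at 0: 1/6.
At 1/2 - sqrt(3): a pole of order 2; residue -(77/1728)*sqrt(3).
At -1/6: a logarithmic branch point.
At 1/2 + sqrt(3): a pole of order 2; residue (77/1728)*sqrt(3).
At 11: an algebraic (square-root) branch point.


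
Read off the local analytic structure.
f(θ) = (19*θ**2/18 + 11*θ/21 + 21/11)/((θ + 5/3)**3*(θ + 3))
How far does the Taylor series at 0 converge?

Denominator factor (θ + 3): pole of order 1 at -3, modulus 3.
Denominator factor (θ + 5/3)^3: pole of order 3 at -5/3, modulus 5/3.
The radius of convergence is the smallest modulus among the singular points: 5/3.

The radius of convergence is 5/3.


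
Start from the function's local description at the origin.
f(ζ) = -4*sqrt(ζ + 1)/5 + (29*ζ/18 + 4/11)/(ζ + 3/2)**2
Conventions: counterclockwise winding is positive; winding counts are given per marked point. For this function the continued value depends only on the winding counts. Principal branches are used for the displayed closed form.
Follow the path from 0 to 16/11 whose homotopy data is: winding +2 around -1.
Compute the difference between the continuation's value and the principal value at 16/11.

Continued minus principal equals 0.

The rational part is single-valued and drops out of the difference; each branch term changes only by its own monodromy.
(-4/5)*sqrt(1 - ζ/(-1)): winding +2 is even, the square root returns to the same sheet, contribution 0.
Summing the contributions at ζ = 16/11 gives 0.


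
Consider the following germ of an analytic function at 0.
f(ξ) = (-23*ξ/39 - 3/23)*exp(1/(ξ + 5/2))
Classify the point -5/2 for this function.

The point is an essential singularity.

The exponent 1/(ξ - (-5/2)) has a pole at -5/2, so exp(1/(ξ - (-5/2))) takes every nonzero value near it: an essential singularity (not a pole of any order).


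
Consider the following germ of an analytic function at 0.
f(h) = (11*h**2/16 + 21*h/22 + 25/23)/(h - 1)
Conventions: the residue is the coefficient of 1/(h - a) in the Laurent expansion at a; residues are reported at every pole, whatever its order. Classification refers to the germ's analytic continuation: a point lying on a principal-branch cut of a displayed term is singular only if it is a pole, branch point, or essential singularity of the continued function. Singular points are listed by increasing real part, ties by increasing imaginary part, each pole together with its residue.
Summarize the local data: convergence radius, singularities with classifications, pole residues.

Radius of convergence at 0: 1.
At 1: a pole of order 1; residue 11047/4048.

Denominator factor (h - 1): pole of order 1 at 1, modulus 1.
The radius of convergence is the smallest modulus among the singular points: 1.
At the order-1 pole 1 set g(h) = (h - (1))*f(h) = 11*h**2/16 + 21*h/22 + 25/23.
Simple pole: residue = g(a) at a = 1, which is 11047/4048.


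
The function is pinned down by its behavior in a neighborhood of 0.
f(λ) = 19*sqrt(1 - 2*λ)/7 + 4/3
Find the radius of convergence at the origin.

Branch term (19/7)*sqrt(1 - λ/(1/2)): its argument vanishes at λ = 1/2, a square-root branch point, modulus 1/2.
The radius of convergence is the smallest modulus among the singular points: 1/2.

The radius of convergence is 1/2.


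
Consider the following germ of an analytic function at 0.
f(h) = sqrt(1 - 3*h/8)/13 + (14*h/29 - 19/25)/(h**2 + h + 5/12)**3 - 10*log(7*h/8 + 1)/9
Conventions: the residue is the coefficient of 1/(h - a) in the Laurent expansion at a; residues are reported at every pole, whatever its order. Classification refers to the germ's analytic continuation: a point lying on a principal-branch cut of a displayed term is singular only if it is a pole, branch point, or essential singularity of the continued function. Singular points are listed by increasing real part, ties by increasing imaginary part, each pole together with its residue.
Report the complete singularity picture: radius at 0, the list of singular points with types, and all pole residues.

Radius of convergence at 0: (1/6)*sqrt(15).
At -8/7: a logarithmic branch point.
At (-1/2) - ((1/6)*sqrt(6))*i: a pole of order 3; residue -((9801/1450)*sqrt(6))*i.
At (-1/2) + ((1/6)*sqrt(6))*i: a pole of order 3; residue ((9801/1450)*sqrt(6))*i.
At 8/3: an algebraic (square-root) branch point.

Denominator factor (h**2 + h + 5/12)^3: discriminant -2/3, complex-conjugate roots (-1/2) + ((1/6)*sqrt(6))*i and (-1/2) - ((1/6)*sqrt(6))*i; poles of order 3, moduli (1/6)*sqrt(15) and (1/6)*sqrt(15).
Branch term (1/13)*sqrt(1 - h/(8/3)): its argument vanishes at h = 8/3, a square-root branch point, modulus 8/3.
Branch term (-10/9)*log(1 - h/(-8/7)): its argument vanishes at h = -8/7, a logarithmic branch point, modulus 8/7.
The radius of convergence is the smallest modulus among the singular points: (1/6)*sqrt(15).
The branch terms are analytic at (-1/2) - ((1/6)*sqrt(6))*i and contribute nothing to the residue; only the rational part matters.
The factor h**2 + h + 5/12 splits as (h - a)(h - a') with a = (-1/2) - ((1/6)*sqrt(6))*i, a' = (-1/2) + ((1/6)*sqrt(6))*i. At the order-3 pole a set g(h) = (h - a)^3*(rational part) = [14*h/29 - 19/25] / (h - a')^3.
Order-3 pole: residue = g''(a)/2; g''((-1/2) - ((1/6)*sqrt(6))*i) = -((9801/725)*sqrt(6))*i, so the residue is -((9801/1450)*sqrt(6))*i.
The branch terms are analytic at (-1/2) + ((1/6)*sqrt(6))*i and contribute nothing to the residue; only the rational part matters.
The factor h**2 + h + 5/12 splits as (h - a)(h - a') with a = (-1/2) + ((1/6)*sqrt(6))*i, a' = (-1/2) - ((1/6)*sqrt(6))*i. At the order-3 pole a set g(h) = (h - a)^3*(rational part) = [14*h/29 - 19/25] / (h - a')^3.
Order-3 pole: residue = g''(a)/2; g''((-1/2) + ((1/6)*sqrt(6))*i) = ((9801/725)*sqrt(6))*i, so the residue is ((9801/1450)*sqrt(6))*i.
List the singular points by increasing real part (a conjugate pair: the negative imaginary part first).


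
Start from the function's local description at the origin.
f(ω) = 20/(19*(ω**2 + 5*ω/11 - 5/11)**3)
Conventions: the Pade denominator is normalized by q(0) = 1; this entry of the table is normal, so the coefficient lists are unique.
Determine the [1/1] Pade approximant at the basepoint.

The Pade approximant has numerator coefficients [-5324/475, 31944/2375]; denominator coefficients [1, -21/5].

Taylor coefficients needed (expand at 0): a_0 = -5324/475, a_1 = -15972/475, a_2 = -335412/2375.
Write the denominator as Q(ω) = 1 + q1*ω. Requiring Q*f - P = O(ω^3) with deg P <= 1 kills the coefficients of ω^2..ω^2 in Q*f:
  ω^2: a_2 + q1*a_1 = 0, i.e. -335412/2375 + (-15972/475)*q1 = 0.
Solving this linear system: q1 = -21/5.
The numerator is Q*f truncated at degree 1: P0 = a_0 = -5324/475; P1 = a_1 + q1*a_0 = 31944/2375.


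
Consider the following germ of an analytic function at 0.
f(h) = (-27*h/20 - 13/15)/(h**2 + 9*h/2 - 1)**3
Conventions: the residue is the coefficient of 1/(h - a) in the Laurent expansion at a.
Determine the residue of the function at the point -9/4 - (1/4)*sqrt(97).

The residue is -(2084/4563365)*sqrt(97).

The factor h**2 + 9*h/2 - 1 splits as (h - a)(h - a') with a = -9/4 - (1/4)*sqrt(97), a' = -9/4 + (1/4)*sqrt(97). At the order-3 pole a set g(h) = (h - a)^3*f(h) = [-27*h/20 - 13/15] / (h - a')^3.
Order-3 pole: residue = g''(a)/2; g''(-9/4 - (1/4)*sqrt(97)) = -(4168/4563365)*sqrt(97), so the residue is -(2084/4563365)*sqrt(97).


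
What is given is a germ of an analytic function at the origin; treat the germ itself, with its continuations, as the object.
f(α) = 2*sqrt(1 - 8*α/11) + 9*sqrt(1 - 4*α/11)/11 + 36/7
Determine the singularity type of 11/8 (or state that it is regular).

The term (2)*sqrt(1 - α/(11/8)) has argument 1 - 11/8/(11/8) = 0 at 11/8: a square-root (algebraic, two-sheeted) branch point; the remaining terms are analytic or single-valued there.

The point is an algebraic (square-root) branch point.


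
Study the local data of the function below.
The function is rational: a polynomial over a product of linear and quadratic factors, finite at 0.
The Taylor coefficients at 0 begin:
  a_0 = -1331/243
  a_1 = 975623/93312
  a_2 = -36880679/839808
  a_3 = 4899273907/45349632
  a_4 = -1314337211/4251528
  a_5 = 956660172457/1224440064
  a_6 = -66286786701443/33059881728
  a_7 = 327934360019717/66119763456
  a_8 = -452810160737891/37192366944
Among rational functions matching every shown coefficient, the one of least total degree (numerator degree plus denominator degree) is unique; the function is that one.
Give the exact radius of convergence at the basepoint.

No rational of total degree below 7 reproduces all 9 coefficients; solving the [1/6] Pade equations on them gives f(d) = (25*d/16 + 8/9)/(d**2 - 2*d/3 - 6/11)**3, whose expansion matches every shown term.
Denominator factor (d**2 - 2*d/3 - 6/11)^3: discriminant 260/99, real irrational roots 1/3 + (1/33)*sqrt(715) and 1/3 - (1/33)*sqrt(715); poles of order 3, moduli 1/3 + (1/33)*sqrt(715) and -1/3 + (1/33)*sqrt(715).
The radius of convergence is the smallest modulus among the singular points: -1/3 + (1/33)*sqrt(715).

The radius of convergence is -1/3 + (1/33)*sqrt(715).


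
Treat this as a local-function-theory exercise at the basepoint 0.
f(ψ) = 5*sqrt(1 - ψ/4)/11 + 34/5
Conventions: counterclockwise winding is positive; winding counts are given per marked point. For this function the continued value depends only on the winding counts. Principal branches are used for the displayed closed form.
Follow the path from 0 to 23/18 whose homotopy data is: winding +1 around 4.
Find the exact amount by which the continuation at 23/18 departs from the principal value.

The rational part is single-valued and drops out of the difference; each branch term changes only by its own monodromy.
(5/11)*sqrt(1 - ψ/(4)): winding +1 is odd, the square root flips sign, contributing -2*(5/11)*sqrt(1 - (23/18)/(4)) = -2*(5/11)*sqrt(49/72) = -(35/66)*sqrt(2).
Summing the contributions at ψ = 23/18 gives -(35/66)*sqrt(2).

Continued minus principal equals -(35/66)*sqrt(2).


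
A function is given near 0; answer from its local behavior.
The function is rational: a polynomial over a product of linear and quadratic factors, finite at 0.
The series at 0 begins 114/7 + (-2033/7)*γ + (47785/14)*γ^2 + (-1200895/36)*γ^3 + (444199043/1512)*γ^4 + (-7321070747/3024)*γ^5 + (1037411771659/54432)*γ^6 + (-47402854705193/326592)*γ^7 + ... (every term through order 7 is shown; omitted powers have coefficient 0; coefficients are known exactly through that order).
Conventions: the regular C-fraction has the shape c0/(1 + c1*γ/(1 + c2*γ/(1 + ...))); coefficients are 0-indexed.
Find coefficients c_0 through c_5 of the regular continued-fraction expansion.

The regular C-fraction coefficients are [114/7, 107/6, -1952/321, 599155/156648, -301706937/292387640, 55822843624/20857184705].

Taylor coefficients (read off): a_0 = 114/7, a_1 = -2033/7, a_2 = 47785/14, a_3 = -1200895/36, a_4 = 444199043/1512, a_5 = -7321070747/3024.
c0 = a_0 = 114/7. Peel one level at a time: if S = 1 + c*γ/S' with S'(0) = 1, then c is the γ-coefficient of S and S' = c*γ/(S - 1).
S_1 = c0/f = 1 + (107/6)*γ + (976/9)*γ^2 + ...; c1 = 107/6.
S_2 = c1*γ/(S_1 - 1) = 1 + (-1952/321)*γ + (2396620/103041)*γ^2 + ...; c2 = -1952/321.
S_3 = c2*γ/(S_2 - 1) = 1 + (599155/156648)*γ + (939897/238144)*γ^2 + ...; c3 = 599155/156648.
S_4 = c3*γ/(S_3 - 1) = 1 + (-301706937/292387640)*γ + (991427429691/358986714025)*γ^2 + ...; c4 = -301706937/292387640.
S_5 = c4*γ/(S_4 - 1) = 1 + (55822843624/20857184705)*γ + ...; c5 = 55822843624/20857184705.


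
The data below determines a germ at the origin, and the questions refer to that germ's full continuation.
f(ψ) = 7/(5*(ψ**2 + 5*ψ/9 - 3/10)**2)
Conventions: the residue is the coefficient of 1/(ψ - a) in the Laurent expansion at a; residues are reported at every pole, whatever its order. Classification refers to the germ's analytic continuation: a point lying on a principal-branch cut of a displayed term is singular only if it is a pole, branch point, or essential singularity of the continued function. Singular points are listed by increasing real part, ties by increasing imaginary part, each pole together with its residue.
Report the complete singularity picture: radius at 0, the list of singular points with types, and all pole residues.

Radius of convergence at 0: -5/18 + (1/90)*sqrt(3055).
At -5/18 - (1/90)*sqrt(3055): a pole of order 2; residue (10206/373321)*sqrt(3055).
At -5/18 + (1/90)*sqrt(3055): a pole of order 2; residue -(10206/373321)*sqrt(3055).

Denominator factor (ψ**2 + 5*ψ/9 - 3/10)^2: discriminant 611/405, real irrational roots -5/18 + (1/90)*sqrt(3055) and -5/18 - (1/90)*sqrt(3055); poles of order 2, moduli -5/18 + (1/90)*sqrt(3055) and 5/18 + (1/90)*sqrt(3055).
The radius of convergence is the smallest modulus among the singular points: -5/18 + (1/90)*sqrt(3055).
The factor ψ**2 + 5*ψ/9 - 3/10 splits as (ψ - a)(ψ - a') with a = -5/18 - (1/90)*sqrt(3055), a' = -5/18 + (1/90)*sqrt(3055). At the order-2 pole a set g(ψ) = (ψ - a)^2*f(ψ) = [7/5] / (ψ - a')^2.
Order-2 pole: residue = g'(a); g'(-5/18 - (1/90)*sqrt(3055)) = (10206/373321)*sqrt(3055), so the residue is (10206/373321)*sqrt(3055).
The factor ψ**2 + 5*ψ/9 - 3/10 splits as (ψ - a)(ψ - a') with a = -5/18 + (1/90)*sqrt(3055), a' = -5/18 - (1/90)*sqrt(3055). At the order-2 pole a set g(ψ) = (ψ - a)^2*f(ψ) = [7/5] / (ψ - a')^2.
Order-2 pole: residue = g'(a); g'(-5/18 + (1/90)*sqrt(3055)) = -(10206/373321)*sqrt(3055), so the residue is -(10206/373321)*sqrt(3055).
List the singular points by increasing real part (a conjugate pair: the negative imaginary part first).


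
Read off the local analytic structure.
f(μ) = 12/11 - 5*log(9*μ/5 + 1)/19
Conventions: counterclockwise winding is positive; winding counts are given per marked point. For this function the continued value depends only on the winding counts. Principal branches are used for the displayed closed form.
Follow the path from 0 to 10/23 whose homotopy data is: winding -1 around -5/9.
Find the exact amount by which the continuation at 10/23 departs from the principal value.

Continued minus principal equals (10/19)*pi*i.

The rational part is single-valued and drops out of the difference; each branch term changes only by its own monodromy.
(-5/19)*log(1 - μ/(-5/9)): each positive loop around -5/9 adds 2*pi*i to the log, so winding -1 contributes (-5/19)*(-1)*2*pi*i = (10/19)*pi*i.
Summing the contributions at μ = 10/23 gives (10/19)*pi*i.


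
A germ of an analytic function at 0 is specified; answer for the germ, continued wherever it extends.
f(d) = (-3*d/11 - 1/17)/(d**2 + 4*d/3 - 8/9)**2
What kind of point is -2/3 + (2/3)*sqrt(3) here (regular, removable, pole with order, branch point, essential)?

The denominator factor d**2 + 4*d/3 - 8/9 vanishes at -2/3 + (2/3)*sqrt(3) and appears to the power 2; the numerator there equals 23/187 - (2/11)*sqrt(3), nonzero, and no other factor vanishes.
Hence a pole whose order is the multiplicity, 2.

The point is a pole of order 2.


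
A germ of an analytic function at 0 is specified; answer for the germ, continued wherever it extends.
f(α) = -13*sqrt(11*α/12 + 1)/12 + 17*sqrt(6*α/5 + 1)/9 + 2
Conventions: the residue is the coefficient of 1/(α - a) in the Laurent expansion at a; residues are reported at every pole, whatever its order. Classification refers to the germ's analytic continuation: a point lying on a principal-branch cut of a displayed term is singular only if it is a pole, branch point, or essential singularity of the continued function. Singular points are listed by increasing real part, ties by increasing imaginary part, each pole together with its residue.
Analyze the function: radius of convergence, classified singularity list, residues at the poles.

Radius of convergence at 0: 5/6.
At -12/11: an algebraic (square-root) branch point.
At -5/6: an algebraic (square-root) branch point.

Branch term (17/9)*sqrt(1 - α/(-5/6)): its argument vanishes at α = -5/6, a square-root branch point, modulus 5/6.
Branch term (-13/12)*sqrt(1 - α/(-12/11)): its argument vanishes at α = -12/11, a square-root branch point, modulus 12/11.
The radius of convergence is the smallest modulus among the singular points: 5/6.
List the singular points by increasing real part (a conjugate pair: the negative imaginary part first).


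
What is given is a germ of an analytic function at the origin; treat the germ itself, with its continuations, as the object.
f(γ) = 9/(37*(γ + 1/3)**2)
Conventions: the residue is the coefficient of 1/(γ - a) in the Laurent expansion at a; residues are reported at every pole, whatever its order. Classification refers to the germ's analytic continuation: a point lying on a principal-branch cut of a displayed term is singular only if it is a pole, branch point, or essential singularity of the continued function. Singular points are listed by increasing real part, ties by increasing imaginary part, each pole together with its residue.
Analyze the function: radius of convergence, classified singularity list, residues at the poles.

Denominator factor (γ + 1/3)^2: pole of order 2 at -1/3, modulus 1/3.
The radius of convergence is the smallest modulus among the singular points: 1/3.
At the order-2 pole -1/3 set g(γ) = (γ - (-1/3))^2*f(γ) = 9/37.
Order-2 pole: residue = g'(a); g'(-1/3) = 0, so the residue is 0.

Radius of convergence at 0: 1/3.
At -1/3: a pole of order 2; residue 0.


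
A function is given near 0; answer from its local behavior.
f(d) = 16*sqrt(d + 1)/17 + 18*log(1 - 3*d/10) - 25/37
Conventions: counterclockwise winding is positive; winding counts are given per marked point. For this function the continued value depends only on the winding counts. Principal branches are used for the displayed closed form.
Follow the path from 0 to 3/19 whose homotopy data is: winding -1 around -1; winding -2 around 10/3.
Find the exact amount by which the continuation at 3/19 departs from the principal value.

The rational part is single-valued and drops out of the difference; each branch term changes only by its own monodromy.
(18)*log(1 - d/(10/3)): each positive loop around 10/3 adds 2*pi*i to the log, so winding -2 contributes (18)*(-2)*2*pi*i = -(72)*pi*i.
(16/17)*sqrt(1 - d/(-1)): winding -1 is odd, the square root flips sign, contributing -2*(16/17)*sqrt(1 - (3/19)/(-1)) = -2*(16/17)*sqrt(22/19) = -(32/323)*sqrt(418).
Summing the contributions at d = 3/19 gives (-(32/323)*sqrt(418)) - ((72)*pi)*i.

Continued minus principal equals (-(32/323)*sqrt(418)) - ((72)*pi)*i.


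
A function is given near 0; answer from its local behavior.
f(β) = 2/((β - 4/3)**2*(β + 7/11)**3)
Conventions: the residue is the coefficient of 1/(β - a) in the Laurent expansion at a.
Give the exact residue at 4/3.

At the order-2 pole 4/3 set g(β) = (β - (4/3))^2*f(β) = 2/(β + 7/11)**3.
Order-2 pole: residue = g'(a); g'(4/3) = -7115526/17850625, so the residue is -7115526/17850625.

The residue is -7115526/17850625.


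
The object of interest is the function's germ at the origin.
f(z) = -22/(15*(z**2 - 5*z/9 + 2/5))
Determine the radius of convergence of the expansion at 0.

Denominator factor (z**2 - 5*z/9 + 2/5): discriminant -523/405, complex-conjugate roots (5/18) + ((1/90)*sqrt(2615))*i and (5/18) - ((1/90)*sqrt(2615))*i; poles of order 1, moduli (1/5)*sqrt(10) and (1/5)*sqrt(10).
The radius of convergence is the smallest modulus among the singular points: (1/5)*sqrt(10).

The radius of convergence is (1/5)*sqrt(10).
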